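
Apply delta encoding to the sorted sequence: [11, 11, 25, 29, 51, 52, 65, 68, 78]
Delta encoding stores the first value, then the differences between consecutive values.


First value: 11
Deltas:
  11 - 11 = 0
  25 - 11 = 14
  29 - 25 = 4
  51 - 29 = 22
  52 - 51 = 1
  65 - 52 = 13
  68 - 65 = 3
  78 - 68 = 10


Delta encoded: [11, 0, 14, 4, 22, 1, 13, 3, 10]


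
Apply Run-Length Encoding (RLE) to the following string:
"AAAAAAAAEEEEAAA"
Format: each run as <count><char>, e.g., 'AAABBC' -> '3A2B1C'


Scanning runs left to right:
  i=0: run of 'A' x 8 -> '8A'
  i=8: run of 'E' x 4 -> '4E'
  i=12: run of 'A' x 3 -> '3A'

RLE = 8A4E3A


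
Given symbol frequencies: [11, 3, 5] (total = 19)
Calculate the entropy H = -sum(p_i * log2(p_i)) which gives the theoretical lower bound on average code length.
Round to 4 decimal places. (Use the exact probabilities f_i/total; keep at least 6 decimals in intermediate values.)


Per-symbol terms -p_i * log2(p_i) with p_i = f_i/19:
  p = 11/19 = 0.578947: log2(p) = -0.788496, -p*log2(p) = 0.456498
  p = 3/19 = 0.157895: log2(p) = -2.662965, -p*log2(p) = 0.420468
  p = 5/19 = 0.263158: log2(p) = -1.925999, -p*log2(p) = 0.506842
H = 0.456498 + 0.420468 + 0.506842 = 1.383808

H = 1.3838 bits/symbol


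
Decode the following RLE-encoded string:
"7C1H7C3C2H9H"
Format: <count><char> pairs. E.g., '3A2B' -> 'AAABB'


Expanding each <count><char> pair:
  7C -> 'CCCCCCC'
  1H -> 'H'
  7C -> 'CCCCCCC'
  3C -> 'CCC'
  2H -> 'HH'
  9H -> 'HHHHHHHHH'

Decoded = CCCCCCCHCCCCCCCCCCHHHHHHHHHHH


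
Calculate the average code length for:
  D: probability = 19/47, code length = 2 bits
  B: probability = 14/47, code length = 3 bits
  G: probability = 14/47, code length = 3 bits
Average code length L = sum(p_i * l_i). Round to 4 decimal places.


Weighted contributions p_i * l_i:
  D: (19/47) * 2 = 38/47
  B: (14/47) * 3 = 42/47
  G: (14/47) * 3 = 42/47
Sum = (38 + 42 + 42)/47 = 122/47

L = 122/47 = 2.5957 bits/symbol


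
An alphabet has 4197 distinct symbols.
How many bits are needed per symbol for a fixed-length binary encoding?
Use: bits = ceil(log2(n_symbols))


log2(4197) = 12.0351
Bracket: 2^12 = 4096 < 4197 <= 2^13 = 8192
So ceil(log2(4197)) = 13

bits = ceil(log2(4197)) = ceil(12.0351) = 13 bits


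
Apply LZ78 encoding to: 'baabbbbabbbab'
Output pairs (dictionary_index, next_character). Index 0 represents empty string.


LZ78 encoding steps:
Dictionary: {0: ''}
Step 1: w='' (idx 0), next='b' -> output (0, 'b'), add 'b' as idx 1
Step 2: w='' (idx 0), next='a' -> output (0, 'a'), add 'a' as idx 2
Step 3: w='a' (idx 2), next='b' -> output (2, 'b'), add 'ab' as idx 3
Step 4: w='b' (idx 1), next='b' -> output (1, 'b'), add 'bb' as idx 4
Step 5: w='b' (idx 1), next='a' -> output (1, 'a'), add 'ba' as idx 5
Step 6: w='bb' (idx 4), next='b' -> output (4, 'b'), add 'bbb' as idx 6
Step 7: w='ab' (idx 3), end of input -> output (3, '')


Encoded: [(0, 'b'), (0, 'a'), (2, 'b'), (1, 'b'), (1, 'a'), (4, 'b'), (3, '')]


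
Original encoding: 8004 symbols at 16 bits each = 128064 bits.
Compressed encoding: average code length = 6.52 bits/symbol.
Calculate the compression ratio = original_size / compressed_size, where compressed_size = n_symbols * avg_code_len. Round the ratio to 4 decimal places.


original_size = n_symbols * orig_bits = 8004 * 16 = 128064 bits
compressed_size = n_symbols * avg_code_len = 8004 * 6.52 = 52186.08 bits
ratio = original_size / compressed_size = 128064 / 52186.08 = 2.454

Compression ratio = 2.454


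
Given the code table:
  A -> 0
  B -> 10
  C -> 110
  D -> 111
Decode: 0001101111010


Decoding:
0 -> A
0 -> A
0 -> A
110 -> C
111 -> D
10 -> B
10 -> B


Result: AAACDBB


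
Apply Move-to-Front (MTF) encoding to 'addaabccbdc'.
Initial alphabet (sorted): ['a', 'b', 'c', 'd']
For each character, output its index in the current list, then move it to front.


MTF encoding:
'a': index 0 in ['a', 'b', 'c', 'd'] -> ['a', 'b', 'c', 'd']
'd': index 3 in ['a', 'b', 'c', 'd'] -> ['d', 'a', 'b', 'c']
'd': index 0 in ['d', 'a', 'b', 'c'] -> ['d', 'a', 'b', 'c']
'a': index 1 in ['d', 'a', 'b', 'c'] -> ['a', 'd', 'b', 'c']
'a': index 0 in ['a', 'd', 'b', 'c'] -> ['a', 'd', 'b', 'c']
'b': index 2 in ['a', 'd', 'b', 'c'] -> ['b', 'a', 'd', 'c']
'c': index 3 in ['b', 'a', 'd', 'c'] -> ['c', 'b', 'a', 'd']
'c': index 0 in ['c', 'b', 'a', 'd'] -> ['c', 'b', 'a', 'd']
'b': index 1 in ['c', 'b', 'a', 'd'] -> ['b', 'c', 'a', 'd']
'd': index 3 in ['b', 'c', 'a', 'd'] -> ['d', 'b', 'c', 'a']
'c': index 2 in ['d', 'b', 'c', 'a'] -> ['c', 'd', 'b', 'a']


Output: [0, 3, 0, 1, 0, 2, 3, 0, 1, 3, 2]


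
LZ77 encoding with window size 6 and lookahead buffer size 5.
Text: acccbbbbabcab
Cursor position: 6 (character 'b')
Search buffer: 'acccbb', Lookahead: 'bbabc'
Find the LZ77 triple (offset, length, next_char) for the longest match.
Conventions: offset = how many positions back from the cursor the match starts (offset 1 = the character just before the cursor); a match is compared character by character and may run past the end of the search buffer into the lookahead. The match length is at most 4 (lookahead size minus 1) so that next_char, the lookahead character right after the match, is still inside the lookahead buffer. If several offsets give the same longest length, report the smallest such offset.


Try each offset into the search buffer:
  offset=1 (pos 5, char 'b'): match length 2
  offset=2 (pos 4, char 'b'): match length 2
  offset=3 (pos 3, char 'c'): match length 0
  offset=4 (pos 2, char 'c'): match length 0
  offset=5 (pos 1, char 'c'): match length 0
  offset=6 (pos 0, char 'a'): match length 0
Longest match has length 2, found at offsets 1, 2; take the smallest, offset 1.
next_char = character at position 6 + 2 = 8 -> 'a'

Best match: offset=1, length=2 (matching 'bb' starting at position 5)
LZ77 triple: (1, 2, 'a')


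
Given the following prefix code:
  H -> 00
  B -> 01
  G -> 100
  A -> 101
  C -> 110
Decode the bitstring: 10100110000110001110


Decoding step by step:
Bits 101 -> A
Bits 00 -> H
Bits 110 -> C
Bits 00 -> H
Bits 01 -> B
Bits 100 -> G
Bits 01 -> B
Bits 110 -> C


Decoded message: AHCHBGBC


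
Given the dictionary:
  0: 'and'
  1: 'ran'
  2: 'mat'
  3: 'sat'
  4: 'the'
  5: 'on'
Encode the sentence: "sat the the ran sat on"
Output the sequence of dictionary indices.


Look up each word in the dictionary:
  'sat' -> 3
  'the' -> 4
  'the' -> 4
  'ran' -> 1
  'sat' -> 3
  'on' -> 5

Encoded: [3, 4, 4, 1, 3, 5]


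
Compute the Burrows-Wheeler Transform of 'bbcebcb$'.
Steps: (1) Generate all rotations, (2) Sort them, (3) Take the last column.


Rotations (sorted):
  0: $bbcebcb -> last char: b
  1: b$bbcebc -> last char: c
  2: bbcebcb$ -> last char: $
  3: bcb$bbce -> last char: e
  4: bcebcb$b -> last char: b
  5: cb$bbceb -> last char: b
  6: cebcb$bb -> last char: b
  7: ebcb$bbc -> last char: c


BWT = bc$ebbbc


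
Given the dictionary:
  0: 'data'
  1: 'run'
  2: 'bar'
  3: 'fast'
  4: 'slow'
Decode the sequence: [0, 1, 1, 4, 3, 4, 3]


Look up each index in the dictionary:
  0 -> 'data'
  1 -> 'run'
  1 -> 'run'
  4 -> 'slow'
  3 -> 'fast'
  4 -> 'slow'
  3 -> 'fast'

Decoded: "data run run slow fast slow fast"


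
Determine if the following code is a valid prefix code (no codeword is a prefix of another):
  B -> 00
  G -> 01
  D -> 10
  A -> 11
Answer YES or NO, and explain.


Checking each pair (does one codeword prefix another?):
  B='00' vs G='01': no prefix
  B='00' vs D='10': no prefix
  B='00' vs A='11': no prefix
  G='01' vs B='00': no prefix
  G='01' vs D='10': no prefix
  G='01' vs A='11': no prefix
  D='10' vs B='00': no prefix
  D='10' vs G='01': no prefix
  D='10' vs A='11': no prefix
  A='11' vs B='00': no prefix
  A='11' vs G='01': no prefix
  A='11' vs D='10': no prefix
No violation found over all pairs.

YES -- this is a valid prefix code. No codeword is a prefix of any other codeword.


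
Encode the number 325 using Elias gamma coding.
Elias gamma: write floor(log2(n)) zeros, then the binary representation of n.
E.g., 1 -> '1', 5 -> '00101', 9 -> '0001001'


num_bits = floor(log2(325)) + 1 = 9
leading_zeros = num_bits - 1 = 8
binary(325) = 101000101

Elias gamma(325) = '00000000' + '101000101' = 00000000101000101 (17 bits)


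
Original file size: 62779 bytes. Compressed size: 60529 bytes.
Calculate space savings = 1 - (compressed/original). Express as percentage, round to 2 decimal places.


ratio = compressed/original = 60529/62779 = 0.96416
savings = 1 - ratio = 1 - 0.96416 = 0.03584
as a percentage: 0.03584 * 100 = 3.58%

Space savings = 1 - 60529/62779 = 3.58%


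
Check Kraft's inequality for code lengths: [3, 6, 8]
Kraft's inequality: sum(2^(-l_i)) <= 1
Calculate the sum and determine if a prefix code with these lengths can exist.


Sum = 2^(-3) + 2^(-6) + 2^(-8)
    = 0.125 + 0.015625 + 0.00390625
    = 37/256 = 0.14453125
Since 0.14453125 <= 1, Kraft's inequality IS satisfied.
A prefix code with these lengths CAN exist.

Kraft sum = 0.14453125. Satisfied.


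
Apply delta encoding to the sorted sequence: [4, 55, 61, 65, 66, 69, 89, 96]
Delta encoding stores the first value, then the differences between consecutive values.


First value: 4
Deltas:
  55 - 4 = 51
  61 - 55 = 6
  65 - 61 = 4
  66 - 65 = 1
  69 - 66 = 3
  89 - 69 = 20
  96 - 89 = 7


Delta encoded: [4, 51, 6, 4, 1, 3, 20, 7]


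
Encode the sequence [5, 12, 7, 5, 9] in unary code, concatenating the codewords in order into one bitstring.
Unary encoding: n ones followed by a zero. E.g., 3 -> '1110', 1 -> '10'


Encode each number as n ones followed by a terminating 0:
  5 -> 111110 (6 bits)
  12 -> 1111111111110 (13 bits)
  7 -> 11111110 (8 bits)
  5 -> 111110 (6 bits)
  9 -> 1111111110 (10 bits)
Total length = 6 + 13 + 8 + 6 + 10 = 43 bits.

Unary([5, 12, 7, 5, 9]) = 1111101111111111110111111101111101111111110 (43 bits)


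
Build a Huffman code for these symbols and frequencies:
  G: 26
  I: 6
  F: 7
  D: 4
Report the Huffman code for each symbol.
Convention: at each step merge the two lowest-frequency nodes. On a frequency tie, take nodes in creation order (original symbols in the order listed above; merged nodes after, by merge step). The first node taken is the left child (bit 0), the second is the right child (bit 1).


Huffman tree construction:
Step 1: Merge D(4) + I(6) = 10
Step 2: Merge F(7) + (D+I)(10) = 17
Step 3: Merge (F+(D+I))(17) + G(26) = 43
Read each symbol's code off the tree from the root (left child = 0, right child = 1).

Codes:
  G: 1 (length 1)
  I: 011 (length 3)
  F: 00 (length 2)
  D: 010 (length 3)
Average code length: 70/43 = 1.6279 bits/symbol


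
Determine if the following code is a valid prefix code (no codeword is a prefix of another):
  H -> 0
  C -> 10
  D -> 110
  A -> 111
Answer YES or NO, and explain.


Checking each pair (does one codeword prefix another?):
  H='0' vs C='10': no prefix
  H='0' vs D='110': no prefix
  H='0' vs A='111': no prefix
  C='10' vs H='0': no prefix
  C='10' vs D='110': no prefix
  C='10' vs A='111': no prefix
  D='110' vs H='0': no prefix
  D='110' vs C='10': no prefix
  D='110' vs A='111': no prefix
  A='111' vs H='0': no prefix
  A='111' vs C='10': no prefix
  A='111' vs D='110': no prefix
No violation found over all pairs.

YES -- this is a valid prefix code. No codeword is a prefix of any other codeword.


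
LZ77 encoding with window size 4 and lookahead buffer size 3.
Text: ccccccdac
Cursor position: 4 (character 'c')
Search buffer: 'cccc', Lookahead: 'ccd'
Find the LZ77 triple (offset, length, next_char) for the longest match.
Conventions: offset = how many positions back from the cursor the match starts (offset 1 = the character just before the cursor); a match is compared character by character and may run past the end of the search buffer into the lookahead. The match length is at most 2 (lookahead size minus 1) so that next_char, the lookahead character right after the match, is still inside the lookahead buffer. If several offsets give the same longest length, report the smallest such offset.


Try each offset into the search buffer:
  offset=1 (pos 3, char 'c'): match length 2
  offset=2 (pos 2, char 'c'): match length 2
  offset=3 (pos 1, char 'c'): match length 2
  offset=4 (pos 0, char 'c'): match length 2
Longest match has length 2, found at offsets 1, 2, 3, 4; take the smallest, offset 1.
next_char = character at position 4 + 2 = 6 -> 'd'

Best match: offset=1, length=2 (matching 'cc' starting at position 3)
LZ77 triple: (1, 2, 'd')


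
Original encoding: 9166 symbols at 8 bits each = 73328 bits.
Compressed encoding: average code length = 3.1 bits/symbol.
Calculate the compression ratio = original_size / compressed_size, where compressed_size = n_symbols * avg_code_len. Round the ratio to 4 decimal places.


original_size = n_symbols * orig_bits = 9166 * 8 = 73328 bits
compressed_size = n_symbols * avg_code_len = 9166 * 3.1 = 28414.6 bits
ratio = original_size / compressed_size = 73328 / 28414.6 = 2.5806

Compression ratio = 2.5806


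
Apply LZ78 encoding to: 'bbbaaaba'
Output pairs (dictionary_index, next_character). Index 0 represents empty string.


LZ78 encoding steps:
Dictionary: {0: ''}
Step 1: w='' (idx 0), next='b' -> output (0, 'b'), add 'b' as idx 1
Step 2: w='b' (idx 1), next='b' -> output (1, 'b'), add 'bb' as idx 2
Step 3: w='' (idx 0), next='a' -> output (0, 'a'), add 'a' as idx 3
Step 4: w='a' (idx 3), next='a' -> output (3, 'a'), add 'aa' as idx 4
Step 5: w='b' (idx 1), next='a' -> output (1, 'a'), add 'ba' as idx 5


Encoded: [(0, 'b'), (1, 'b'), (0, 'a'), (3, 'a'), (1, 'a')]


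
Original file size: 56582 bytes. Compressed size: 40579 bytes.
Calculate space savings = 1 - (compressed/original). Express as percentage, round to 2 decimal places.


ratio = compressed/original = 40579/56582 = 0.717172
savings = 1 - ratio = 1 - 0.717172 = 0.282828
as a percentage: 0.282828 * 100 = 28.28%

Space savings = 1 - 40579/56582 = 28.28%


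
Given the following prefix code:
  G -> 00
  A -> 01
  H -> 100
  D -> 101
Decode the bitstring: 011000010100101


Decoding step by step:
Bits 01 -> A
Bits 100 -> H
Bits 00 -> G
Bits 101 -> D
Bits 00 -> G
Bits 101 -> D


Decoded message: AHGDGD


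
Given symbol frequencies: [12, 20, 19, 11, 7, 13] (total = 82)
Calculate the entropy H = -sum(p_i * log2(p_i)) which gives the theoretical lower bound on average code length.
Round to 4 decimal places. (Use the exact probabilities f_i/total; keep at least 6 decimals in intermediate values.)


Per-symbol terms -p_i * log2(p_i) with p_i = f_i/82:
  p = 12/82 = 0.146341: log2(p) = -2.772590, -p*log2(p) = 0.405745
  p = 20/82 = 0.243902: log2(p) = -2.035624, -p*log2(p) = 0.496494
  p = 19/82 = 0.231707: log2(p) = -2.109624, -p*log2(p) = 0.488815
  p = 11/82 = 0.134146: log2(p) = -2.898120, -p*log2(p) = 0.388772
  p = 7/82 = 0.085366: log2(p) = -3.550197, -p*log2(p) = 0.303066
  p = 13/82 = 0.158537: log2(p) = -2.657112, -p*log2(p) = 0.421250
H = 0.405745 + 0.496494 + 0.488815 + 0.388772 + 0.303066 + 0.421250 = 2.504142

H = 2.5041 bits/symbol


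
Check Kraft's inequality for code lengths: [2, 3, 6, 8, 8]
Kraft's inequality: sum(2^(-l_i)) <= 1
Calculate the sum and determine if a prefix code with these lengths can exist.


Sum = 2^(-2) + 2^(-3) + 2^(-6) + 2^(-8) + 2^(-8)
    = 0.25 + 0.125 + 0.015625 + 0.00390625 + 0.00390625
    = 102/256 = 0.3984375
Since 0.3984375 <= 1, Kraft's inequality IS satisfied.
A prefix code with these lengths CAN exist.

Kraft sum = 0.3984375. Satisfied.


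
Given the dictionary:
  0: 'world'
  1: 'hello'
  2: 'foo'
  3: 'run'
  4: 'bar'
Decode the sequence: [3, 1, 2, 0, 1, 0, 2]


Look up each index in the dictionary:
  3 -> 'run'
  1 -> 'hello'
  2 -> 'foo'
  0 -> 'world'
  1 -> 'hello'
  0 -> 'world'
  2 -> 'foo'

Decoded: "run hello foo world hello world foo"


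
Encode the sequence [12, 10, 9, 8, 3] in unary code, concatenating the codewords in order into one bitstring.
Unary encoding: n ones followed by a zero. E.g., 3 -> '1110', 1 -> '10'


Encode each number as n ones followed by a terminating 0:
  12 -> 1111111111110 (13 bits)
  10 -> 11111111110 (11 bits)
  9 -> 1111111110 (10 bits)
  8 -> 111111110 (9 bits)
  3 -> 1110 (4 bits)
Total length = 13 + 11 + 10 + 9 + 4 = 47 bits.

Unary([12, 10, 9, 8, 3]) = 11111111111101111111111011111111101111111101110 (47 bits)


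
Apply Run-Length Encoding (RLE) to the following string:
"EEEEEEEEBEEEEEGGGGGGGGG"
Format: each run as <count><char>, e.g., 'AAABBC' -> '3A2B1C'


Scanning runs left to right:
  i=0: run of 'E' x 8 -> '8E'
  i=8: run of 'B' x 1 -> '1B'
  i=9: run of 'E' x 5 -> '5E'
  i=14: run of 'G' x 9 -> '9G'

RLE = 8E1B5E9G


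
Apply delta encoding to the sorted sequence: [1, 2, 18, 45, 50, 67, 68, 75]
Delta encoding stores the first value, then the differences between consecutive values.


First value: 1
Deltas:
  2 - 1 = 1
  18 - 2 = 16
  45 - 18 = 27
  50 - 45 = 5
  67 - 50 = 17
  68 - 67 = 1
  75 - 68 = 7


Delta encoded: [1, 1, 16, 27, 5, 17, 1, 7]


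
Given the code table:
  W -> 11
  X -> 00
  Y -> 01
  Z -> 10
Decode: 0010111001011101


Decoding:
00 -> X
10 -> Z
11 -> W
10 -> Z
01 -> Y
01 -> Y
11 -> W
01 -> Y


Result: XZWZYYWY


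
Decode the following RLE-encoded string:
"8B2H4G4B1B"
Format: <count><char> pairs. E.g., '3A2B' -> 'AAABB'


Expanding each <count><char> pair:
  8B -> 'BBBBBBBB'
  2H -> 'HH'
  4G -> 'GGGG'
  4B -> 'BBBB'
  1B -> 'B'

Decoded = BBBBBBBBHHGGGGBBBBB


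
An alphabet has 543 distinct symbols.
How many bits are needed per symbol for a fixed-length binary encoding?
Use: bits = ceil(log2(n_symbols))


log2(543) = 9.0848
Bracket: 2^9 = 512 < 543 <= 2^10 = 1024
So ceil(log2(543)) = 10

bits = ceil(log2(543)) = ceil(9.0848) = 10 bits


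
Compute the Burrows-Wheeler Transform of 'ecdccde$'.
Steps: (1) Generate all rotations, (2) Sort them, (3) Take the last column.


Rotations (sorted):
  0: $ecdccde -> last char: e
  1: ccde$ecd -> last char: d
  2: cdccde$e -> last char: e
  3: cde$ecdc -> last char: c
  4: dccde$ec -> last char: c
  5: de$ecdcc -> last char: c
  6: e$ecdccd -> last char: d
  7: ecdccde$ -> last char: $


BWT = edecccd$


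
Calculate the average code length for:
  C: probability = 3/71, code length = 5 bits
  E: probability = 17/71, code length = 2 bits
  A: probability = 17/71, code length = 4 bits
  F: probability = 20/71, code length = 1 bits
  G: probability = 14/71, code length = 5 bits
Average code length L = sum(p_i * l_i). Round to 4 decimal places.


Weighted contributions p_i * l_i:
  C: (3/71) * 5 = 15/71
  E: (17/71) * 2 = 34/71
  A: (17/71) * 4 = 68/71
  F: (20/71) * 1 = 20/71
  G: (14/71) * 5 = 70/71
Sum = (15 + 34 + 68 + 20 + 70)/71 = 207/71

L = 207/71 = 2.9155 bits/symbol


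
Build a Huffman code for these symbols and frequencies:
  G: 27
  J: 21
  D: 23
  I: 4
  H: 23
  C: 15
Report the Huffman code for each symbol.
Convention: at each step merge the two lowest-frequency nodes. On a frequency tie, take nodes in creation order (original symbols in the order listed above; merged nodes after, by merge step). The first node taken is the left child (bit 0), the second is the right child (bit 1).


Huffman tree construction:
Step 1: Merge I(4) + C(15) = 19
Step 2: Merge (I+C)(19) + J(21) = 40
Step 3: Merge D(23) + H(23) = 46
Step 4: Merge G(27) + ((I+C)+J)(40) = 67
Step 5: Merge (D+H)(46) + (G+((I+C)+J))(67) = 113
Read each symbol's code off the tree from the root (left child = 0, right child = 1).

Codes:
  G: 10 (length 2)
  J: 111 (length 3)
  D: 00 (length 2)
  I: 1100 (length 4)
  H: 01 (length 2)
  C: 1101 (length 4)
Average code length: 285/113 = 2.5221 bits/symbol


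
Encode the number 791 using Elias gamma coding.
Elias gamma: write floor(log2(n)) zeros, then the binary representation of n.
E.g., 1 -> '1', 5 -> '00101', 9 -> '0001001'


num_bits = floor(log2(791)) + 1 = 10
leading_zeros = num_bits - 1 = 9
binary(791) = 1100010111

Elias gamma(791) = '000000000' + '1100010111' = 0000000001100010111 (19 bits)


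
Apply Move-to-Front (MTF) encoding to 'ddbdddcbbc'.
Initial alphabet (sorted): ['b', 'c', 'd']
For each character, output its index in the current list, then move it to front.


MTF encoding:
'd': index 2 in ['b', 'c', 'd'] -> ['d', 'b', 'c']
'd': index 0 in ['d', 'b', 'c'] -> ['d', 'b', 'c']
'b': index 1 in ['d', 'b', 'c'] -> ['b', 'd', 'c']
'd': index 1 in ['b', 'd', 'c'] -> ['d', 'b', 'c']
'd': index 0 in ['d', 'b', 'c'] -> ['d', 'b', 'c']
'd': index 0 in ['d', 'b', 'c'] -> ['d', 'b', 'c']
'c': index 2 in ['d', 'b', 'c'] -> ['c', 'd', 'b']
'b': index 2 in ['c', 'd', 'b'] -> ['b', 'c', 'd']
'b': index 0 in ['b', 'c', 'd'] -> ['b', 'c', 'd']
'c': index 1 in ['b', 'c', 'd'] -> ['c', 'b', 'd']


Output: [2, 0, 1, 1, 0, 0, 2, 2, 0, 1]


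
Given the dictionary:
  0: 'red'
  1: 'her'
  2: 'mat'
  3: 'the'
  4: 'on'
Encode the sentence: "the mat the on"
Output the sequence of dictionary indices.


Look up each word in the dictionary:
  'the' -> 3
  'mat' -> 2
  'the' -> 3
  'on' -> 4

Encoded: [3, 2, 3, 4]


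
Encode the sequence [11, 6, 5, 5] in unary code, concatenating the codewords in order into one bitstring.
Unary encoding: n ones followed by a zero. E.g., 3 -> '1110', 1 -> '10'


Encode each number as n ones followed by a terminating 0:
  11 -> 111111111110 (12 bits)
  6 -> 1111110 (7 bits)
  5 -> 111110 (6 bits)
  5 -> 111110 (6 bits)
Total length = 12 + 7 + 6 + 6 = 31 bits.

Unary([11, 6, 5, 5]) = 1111111111101111110111110111110 (31 bits)


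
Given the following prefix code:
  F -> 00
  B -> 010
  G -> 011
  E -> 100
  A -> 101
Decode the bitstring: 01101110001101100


Decoding step by step:
Bits 011 -> G
Bits 011 -> G
Bits 100 -> E
Bits 011 -> G
Bits 011 -> G
Bits 00 -> F


Decoded message: GGEGGF


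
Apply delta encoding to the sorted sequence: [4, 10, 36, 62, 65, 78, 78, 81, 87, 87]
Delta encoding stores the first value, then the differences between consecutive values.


First value: 4
Deltas:
  10 - 4 = 6
  36 - 10 = 26
  62 - 36 = 26
  65 - 62 = 3
  78 - 65 = 13
  78 - 78 = 0
  81 - 78 = 3
  87 - 81 = 6
  87 - 87 = 0


Delta encoded: [4, 6, 26, 26, 3, 13, 0, 3, 6, 0]


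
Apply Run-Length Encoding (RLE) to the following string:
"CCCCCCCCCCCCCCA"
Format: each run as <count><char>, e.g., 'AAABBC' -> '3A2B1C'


Scanning runs left to right:
  i=0: run of 'C' x 14 -> '14C'
  i=14: run of 'A' x 1 -> '1A'

RLE = 14C1A


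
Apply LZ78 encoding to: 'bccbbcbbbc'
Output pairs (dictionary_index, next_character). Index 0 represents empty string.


LZ78 encoding steps:
Dictionary: {0: ''}
Step 1: w='' (idx 0), next='b' -> output (0, 'b'), add 'b' as idx 1
Step 2: w='' (idx 0), next='c' -> output (0, 'c'), add 'c' as idx 2
Step 3: w='c' (idx 2), next='b' -> output (2, 'b'), add 'cb' as idx 3
Step 4: w='b' (idx 1), next='c' -> output (1, 'c'), add 'bc' as idx 4
Step 5: w='b' (idx 1), next='b' -> output (1, 'b'), add 'bb' as idx 5
Step 6: w='bc' (idx 4), end of input -> output (4, '')


Encoded: [(0, 'b'), (0, 'c'), (2, 'b'), (1, 'c'), (1, 'b'), (4, '')]


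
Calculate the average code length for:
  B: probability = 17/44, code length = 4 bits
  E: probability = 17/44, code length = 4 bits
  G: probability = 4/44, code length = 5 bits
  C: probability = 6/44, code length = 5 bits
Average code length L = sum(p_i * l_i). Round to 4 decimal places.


Weighted contributions p_i * l_i:
  B: (17/44) * 4 = 68/44
  E: (17/44) * 4 = 68/44
  G: (4/44) * 5 = 20/44
  C: (6/44) * 5 = 30/44
Sum = (68 + 68 + 20 + 30)/44 = 186/44

L = 186/44 = 4.2273 bits/symbol


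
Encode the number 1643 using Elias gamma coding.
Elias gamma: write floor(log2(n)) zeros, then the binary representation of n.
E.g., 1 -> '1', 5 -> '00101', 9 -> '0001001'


num_bits = floor(log2(1643)) + 1 = 11
leading_zeros = num_bits - 1 = 10
binary(1643) = 11001101011

Elias gamma(1643) = '0000000000' + '11001101011' = 000000000011001101011 (21 bits)


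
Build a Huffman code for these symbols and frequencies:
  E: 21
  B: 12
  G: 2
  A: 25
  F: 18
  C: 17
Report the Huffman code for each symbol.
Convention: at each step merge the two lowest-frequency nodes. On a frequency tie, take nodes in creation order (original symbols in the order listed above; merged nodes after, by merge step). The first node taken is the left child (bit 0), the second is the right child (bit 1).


Huffman tree construction:
Step 1: Merge G(2) + B(12) = 14
Step 2: Merge (G+B)(14) + C(17) = 31
Step 3: Merge F(18) + E(21) = 39
Step 4: Merge A(25) + ((G+B)+C)(31) = 56
Step 5: Merge (F+E)(39) + (A+((G+B)+C))(56) = 95
Read each symbol's code off the tree from the root (left child = 0, right child = 1).

Codes:
  E: 01 (length 2)
  B: 1101 (length 4)
  G: 1100 (length 4)
  A: 10 (length 2)
  F: 00 (length 2)
  C: 111 (length 3)
Average code length: 235/95 = 2.4737 bits/symbol


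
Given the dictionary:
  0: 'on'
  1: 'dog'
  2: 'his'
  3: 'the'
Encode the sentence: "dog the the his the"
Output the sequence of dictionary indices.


Look up each word in the dictionary:
  'dog' -> 1
  'the' -> 3
  'the' -> 3
  'his' -> 2
  'the' -> 3

Encoded: [1, 3, 3, 2, 3]


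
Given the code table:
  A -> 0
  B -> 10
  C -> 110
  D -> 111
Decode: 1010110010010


Decoding:
10 -> B
10 -> B
110 -> C
0 -> A
10 -> B
0 -> A
10 -> B


Result: BBCABAB


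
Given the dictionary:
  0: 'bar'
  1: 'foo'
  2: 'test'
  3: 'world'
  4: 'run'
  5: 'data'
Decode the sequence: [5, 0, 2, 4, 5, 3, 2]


Look up each index in the dictionary:
  5 -> 'data'
  0 -> 'bar'
  2 -> 'test'
  4 -> 'run'
  5 -> 'data'
  3 -> 'world'
  2 -> 'test'

Decoded: "data bar test run data world test"


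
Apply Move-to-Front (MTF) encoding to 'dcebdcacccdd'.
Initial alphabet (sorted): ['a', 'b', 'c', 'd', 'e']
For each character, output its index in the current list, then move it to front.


MTF encoding:
'd': index 3 in ['a', 'b', 'c', 'd', 'e'] -> ['d', 'a', 'b', 'c', 'e']
'c': index 3 in ['d', 'a', 'b', 'c', 'e'] -> ['c', 'd', 'a', 'b', 'e']
'e': index 4 in ['c', 'd', 'a', 'b', 'e'] -> ['e', 'c', 'd', 'a', 'b']
'b': index 4 in ['e', 'c', 'd', 'a', 'b'] -> ['b', 'e', 'c', 'd', 'a']
'd': index 3 in ['b', 'e', 'c', 'd', 'a'] -> ['d', 'b', 'e', 'c', 'a']
'c': index 3 in ['d', 'b', 'e', 'c', 'a'] -> ['c', 'd', 'b', 'e', 'a']
'a': index 4 in ['c', 'd', 'b', 'e', 'a'] -> ['a', 'c', 'd', 'b', 'e']
'c': index 1 in ['a', 'c', 'd', 'b', 'e'] -> ['c', 'a', 'd', 'b', 'e']
'c': index 0 in ['c', 'a', 'd', 'b', 'e'] -> ['c', 'a', 'd', 'b', 'e']
'c': index 0 in ['c', 'a', 'd', 'b', 'e'] -> ['c', 'a', 'd', 'b', 'e']
'd': index 2 in ['c', 'a', 'd', 'b', 'e'] -> ['d', 'c', 'a', 'b', 'e']
'd': index 0 in ['d', 'c', 'a', 'b', 'e'] -> ['d', 'c', 'a', 'b', 'e']


Output: [3, 3, 4, 4, 3, 3, 4, 1, 0, 0, 2, 0]


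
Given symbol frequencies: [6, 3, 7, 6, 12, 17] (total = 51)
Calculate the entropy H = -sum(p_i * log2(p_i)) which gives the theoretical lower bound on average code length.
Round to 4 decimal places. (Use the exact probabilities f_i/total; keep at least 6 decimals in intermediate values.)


Per-symbol terms -p_i * log2(p_i) with p_i = f_i/51:
  p = 6/51 = 0.117647: log2(p) = -3.087463, -p*log2(p) = 0.363231
  p = 3/51 = 0.058824: log2(p) = -4.087463, -p*log2(p) = 0.240439
  p = 7/51 = 0.137255: log2(p) = -2.865070, -p*log2(p) = 0.393245
  p = 6/51 = 0.117647: log2(p) = -3.087463, -p*log2(p) = 0.363231
  p = 12/51 = 0.235294: log2(p) = -2.087463, -p*log2(p) = 0.491168
  p = 17/51 = 0.333333: log2(p) = -1.584963, -p*log2(p) = 0.528321
H = 0.363231 + 0.240439 + 0.393245 + 0.363231 + 0.491168 + 0.528321 = 2.379635

H = 2.3796 bits/symbol


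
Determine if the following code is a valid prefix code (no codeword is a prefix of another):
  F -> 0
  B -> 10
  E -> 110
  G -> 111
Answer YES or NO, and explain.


Checking each pair (does one codeword prefix another?):
  F='0' vs B='10': no prefix
  F='0' vs E='110': no prefix
  F='0' vs G='111': no prefix
  B='10' vs F='0': no prefix
  B='10' vs E='110': no prefix
  B='10' vs G='111': no prefix
  E='110' vs F='0': no prefix
  E='110' vs B='10': no prefix
  E='110' vs G='111': no prefix
  G='111' vs F='0': no prefix
  G='111' vs B='10': no prefix
  G='111' vs E='110': no prefix
No violation found over all pairs.

YES -- this is a valid prefix code. No codeword is a prefix of any other codeword.


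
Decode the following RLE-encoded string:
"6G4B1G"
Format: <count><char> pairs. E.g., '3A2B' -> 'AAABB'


Expanding each <count><char> pair:
  6G -> 'GGGGGG'
  4B -> 'BBBB'
  1G -> 'G'

Decoded = GGGGGGBBBBG


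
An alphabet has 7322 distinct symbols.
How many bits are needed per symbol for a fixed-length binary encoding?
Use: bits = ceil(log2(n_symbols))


log2(7322) = 12.838
Bracket: 2^12 = 4096 < 7322 <= 2^13 = 8192
So ceil(log2(7322)) = 13

bits = ceil(log2(7322)) = ceil(12.838) = 13 bits


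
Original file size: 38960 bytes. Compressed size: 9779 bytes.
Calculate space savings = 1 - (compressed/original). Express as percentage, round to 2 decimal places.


ratio = compressed/original = 9779/38960 = 0.251001
savings = 1 - ratio = 1 - 0.251001 = 0.748999
as a percentage: 0.748999 * 100 = 74.9%

Space savings = 1 - 9779/38960 = 74.9%


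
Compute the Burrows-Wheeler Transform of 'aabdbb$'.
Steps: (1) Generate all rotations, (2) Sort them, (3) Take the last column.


Rotations (sorted):
  0: $aabdbb -> last char: b
  1: aabdbb$ -> last char: $
  2: abdbb$a -> last char: a
  3: b$aabdb -> last char: b
  4: bb$aabd -> last char: d
  5: bdbb$aa -> last char: a
  6: dbb$aab -> last char: b


BWT = b$abdab


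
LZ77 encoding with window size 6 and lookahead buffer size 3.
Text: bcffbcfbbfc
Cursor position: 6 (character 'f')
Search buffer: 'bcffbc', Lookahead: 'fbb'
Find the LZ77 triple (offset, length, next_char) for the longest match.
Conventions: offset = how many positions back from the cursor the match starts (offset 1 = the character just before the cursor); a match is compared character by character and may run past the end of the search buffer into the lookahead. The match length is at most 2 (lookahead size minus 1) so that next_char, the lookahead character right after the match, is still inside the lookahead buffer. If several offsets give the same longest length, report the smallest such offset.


Try each offset into the search buffer:
  offset=1 (pos 5, char 'c'): match length 0
  offset=2 (pos 4, char 'b'): match length 0
  offset=3 (pos 3, char 'f'): match length 2
  offset=4 (pos 2, char 'f'): match length 1
  offset=5 (pos 1, char 'c'): match length 0
  offset=6 (pos 0, char 'b'): match length 0
Longest match has length 2 at offset 3.
next_char = character at position 6 + 2 = 8 -> 'b'

Best match: offset=3, length=2 (matching 'fb' starting at position 3)
LZ77 triple: (3, 2, 'b')


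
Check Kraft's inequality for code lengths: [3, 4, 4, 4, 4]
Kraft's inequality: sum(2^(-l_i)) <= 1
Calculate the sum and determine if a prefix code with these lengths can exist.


Sum = 2^(-3) + 2^(-4) + 2^(-4) + 2^(-4) + 2^(-4)
    = 0.125 + 0.0625 + 0.0625 + 0.0625 + 0.0625
    = 6/16 = 0.375
Since 0.375 <= 1, Kraft's inequality IS satisfied.
A prefix code with these lengths CAN exist.

Kraft sum = 0.375. Satisfied.


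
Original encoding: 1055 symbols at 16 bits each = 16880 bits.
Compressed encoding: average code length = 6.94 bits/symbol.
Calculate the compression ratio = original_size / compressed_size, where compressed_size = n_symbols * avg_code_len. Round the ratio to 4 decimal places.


original_size = n_symbols * orig_bits = 1055 * 16 = 16880 bits
compressed_size = n_symbols * avg_code_len = 1055 * 6.94 = 7321.7 bits
ratio = original_size / compressed_size = 16880 / 7321.7 = 2.3055

Compression ratio = 2.3055


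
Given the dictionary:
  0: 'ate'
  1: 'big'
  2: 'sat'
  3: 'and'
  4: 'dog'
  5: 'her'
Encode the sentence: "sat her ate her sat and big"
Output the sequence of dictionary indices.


Look up each word in the dictionary:
  'sat' -> 2
  'her' -> 5
  'ate' -> 0
  'her' -> 5
  'sat' -> 2
  'and' -> 3
  'big' -> 1

Encoded: [2, 5, 0, 5, 2, 3, 1]


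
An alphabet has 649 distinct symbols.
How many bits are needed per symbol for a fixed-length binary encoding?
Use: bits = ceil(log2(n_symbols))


log2(649) = 9.3421
Bracket: 2^9 = 512 < 649 <= 2^10 = 1024
So ceil(log2(649)) = 10

bits = ceil(log2(649)) = ceil(9.3421) = 10 bits


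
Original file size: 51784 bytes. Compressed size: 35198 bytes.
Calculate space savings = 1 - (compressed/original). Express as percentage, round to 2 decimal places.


ratio = compressed/original = 35198/51784 = 0.679708
savings = 1 - ratio = 1 - 0.679708 = 0.320292
as a percentage: 0.320292 * 100 = 32.03%

Space savings = 1 - 35198/51784 = 32.03%


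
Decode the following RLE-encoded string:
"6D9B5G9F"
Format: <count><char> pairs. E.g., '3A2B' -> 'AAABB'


Expanding each <count><char> pair:
  6D -> 'DDDDDD'
  9B -> 'BBBBBBBBB'
  5G -> 'GGGGG'
  9F -> 'FFFFFFFFF'

Decoded = DDDDDDBBBBBBBBBGGGGGFFFFFFFFF


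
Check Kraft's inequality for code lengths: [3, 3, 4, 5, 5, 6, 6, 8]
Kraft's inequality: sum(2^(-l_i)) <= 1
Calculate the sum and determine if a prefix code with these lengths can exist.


Sum = 2^(-3) + 2^(-3) + 2^(-4) + 2^(-5) + 2^(-5) + 2^(-6) + 2^(-6) + 2^(-8)
    = 0.125 + 0.125 + 0.0625 + 0.03125 + 0.03125 + 0.015625 + 0.015625 + 0.00390625
    = 105/256 = 0.41015625
Since 0.41015625 <= 1, Kraft's inequality IS satisfied.
A prefix code with these lengths CAN exist.

Kraft sum = 0.41015625. Satisfied.


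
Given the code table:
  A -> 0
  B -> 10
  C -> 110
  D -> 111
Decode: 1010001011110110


Decoding:
10 -> B
10 -> B
0 -> A
0 -> A
10 -> B
111 -> D
10 -> B
110 -> C


Result: BBAABDBC


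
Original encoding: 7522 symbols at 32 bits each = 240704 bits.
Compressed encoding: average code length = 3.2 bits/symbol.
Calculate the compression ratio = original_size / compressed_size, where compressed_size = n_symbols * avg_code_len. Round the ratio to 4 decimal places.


original_size = n_symbols * orig_bits = 7522 * 32 = 240704 bits
compressed_size = n_symbols * avg_code_len = 7522 * 3.2 = 24070.4 bits
ratio = original_size / compressed_size = 240704 / 24070.4 = 10.0

Compression ratio = 10.0


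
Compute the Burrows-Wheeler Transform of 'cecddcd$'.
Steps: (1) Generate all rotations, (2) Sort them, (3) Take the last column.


Rotations (sorted):
  0: $cecddcd -> last char: d
  1: cd$cecdd -> last char: d
  2: cddcd$ce -> last char: e
  3: cecddcd$ -> last char: $
  4: d$cecddc -> last char: c
  5: dcd$cecd -> last char: d
  6: ddcd$cec -> last char: c
  7: ecddcd$c -> last char: c


BWT = dde$cdcc


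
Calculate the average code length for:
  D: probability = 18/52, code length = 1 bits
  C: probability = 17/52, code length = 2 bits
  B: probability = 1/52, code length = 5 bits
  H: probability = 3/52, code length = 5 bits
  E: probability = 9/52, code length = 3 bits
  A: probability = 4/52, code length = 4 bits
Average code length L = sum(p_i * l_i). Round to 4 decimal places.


Weighted contributions p_i * l_i:
  D: (18/52) * 1 = 18/52
  C: (17/52) * 2 = 34/52
  B: (1/52) * 5 = 5/52
  H: (3/52) * 5 = 15/52
  E: (9/52) * 3 = 27/52
  A: (4/52) * 4 = 16/52
Sum = (18 + 34 + 5 + 15 + 27 + 16)/52 = 115/52

L = 115/52 = 2.2115 bits/symbol


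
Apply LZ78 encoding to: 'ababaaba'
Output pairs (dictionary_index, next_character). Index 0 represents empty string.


LZ78 encoding steps:
Dictionary: {0: ''}
Step 1: w='' (idx 0), next='a' -> output (0, 'a'), add 'a' as idx 1
Step 2: w='' (idx 0), next='b' -> output (0, 'b'), add 'b' as idx 2
Step 3: w='a' (idx 1), next='b' -> output (1, 'b'), add 'ab' as idx 3
Step 4: w='a' (idx 1), next='a' -> output (1, 'a'), add 'aa' as idx 4
Step 5: w='b' (idx 2), next='a' -> output (2, 'a'), add 'ba' as idx 5


Encoded: [(0, 'a'), (0, 'b'), (1, 'b'), (1, 'a'), (2, 'a')]


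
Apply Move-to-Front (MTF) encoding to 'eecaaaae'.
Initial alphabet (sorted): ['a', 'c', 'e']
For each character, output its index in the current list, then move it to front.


MTF encoding:
'e': index 2 in ['a', 'c', 'e'] -> ['e', 'a', 'c']
'e': index 0 in ['e', 'a', 'c'] -> ['e', 'a', 'c']
'c': index 2 in ['e', 'a', 'c'] -> ['c', 'e', 'a']
'a': index 2 in ['c', 'e', 'a'] -> ['a', 'c', 'e']
'a': index 0 in ['a', 'c', 'e'] -> ['a', 'c', 'e']
'a': index 0 in ['a', 'c', 'e'] -> ['a', 'c', 'e']
'a': index 0 in ['a', 'c', 'e'] -> ['a', 'c', 'e']
'e': index 2 in ['a', 'c', 'e'] -> ['e', 'a', 'c']


Output: [2, 0, 2, 2, 0, 0, 0, 2]


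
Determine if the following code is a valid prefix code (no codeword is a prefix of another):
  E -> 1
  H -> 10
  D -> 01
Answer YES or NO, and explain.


Checking each pair (does one codeword prefix another?):
  E='1' vs H='10': prefix -- VIOLATION

NO -- this is NOT a valid prefix code. E (1) is a prefix of H (10).


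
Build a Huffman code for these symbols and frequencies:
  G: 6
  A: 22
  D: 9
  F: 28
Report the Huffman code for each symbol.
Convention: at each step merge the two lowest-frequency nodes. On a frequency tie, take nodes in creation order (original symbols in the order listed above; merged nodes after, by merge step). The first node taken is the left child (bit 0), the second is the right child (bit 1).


Huffman tree construction:
Step 1: Merge G(6) + D(9) = 15
Step 2: Merge (G+D)(15) + A(22) = 37
Step 3: Merge F(28) + ((G+D)+A)(37) = 65
Read each symbol's code off the tree from the root (left child = 0, right child = 1).

Codes:
  G: 100 (length 3)
  A: 11 (length 2)
  D: 101 (length 3)
  F: 0 (length 1)
Average code length: 117/65 = 1.8000 bits/symbol


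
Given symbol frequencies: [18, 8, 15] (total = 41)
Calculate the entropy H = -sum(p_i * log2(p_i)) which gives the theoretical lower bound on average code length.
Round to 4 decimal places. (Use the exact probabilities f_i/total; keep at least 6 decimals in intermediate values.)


Per-symbol terms -p_i * log2(p_i) with p_i = f_i/41:
  p = 18/41 = 0.439024: log2(p) = -1.187627, -p*log2(p) = 0.521397
  p = 8/41 = 0.195122: log2(p) = -2.357552, -p*log2(p) = 0.460010
  p = 15/41 = 0.365854: log2(p) = -1.450661, -p*log2(p) = 0.530730
H = 0.521397 + 0.460010 + 0.530730 = 1.512137

H = 1.5121 bits/symbol


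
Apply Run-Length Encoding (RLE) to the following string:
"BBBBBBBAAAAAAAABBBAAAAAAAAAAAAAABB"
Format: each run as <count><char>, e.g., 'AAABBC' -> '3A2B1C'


Scanning runs left to right:
  i=0: run of 'B' x 7 -> '7B'
  i=7: run of 'A' x 8 -> '8A'
  i=15: run of 'B' x 3 -> '3B'
  i=18: run of 'A' x 14 -> '14A'
  i=32: run of 'B' x 2 -> '2B'

RLE = 7B8A3B14A2B


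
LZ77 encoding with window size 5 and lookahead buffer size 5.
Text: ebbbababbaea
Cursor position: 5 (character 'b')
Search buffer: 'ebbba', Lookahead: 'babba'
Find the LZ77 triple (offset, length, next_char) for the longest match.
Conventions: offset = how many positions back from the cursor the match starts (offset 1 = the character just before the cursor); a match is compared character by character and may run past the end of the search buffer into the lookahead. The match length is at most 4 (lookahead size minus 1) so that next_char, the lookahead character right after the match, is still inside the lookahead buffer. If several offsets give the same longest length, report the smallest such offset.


Try each offset into the search buffer:
  offset=1 (pos 4, char 'a'): match length 0
  offset=2 (pos 3, char 'b'): match length 3
  offset=3 (pos 2, char 'b'): match length 1
  offset=4 (pos 1, char 'b'): match length 1
  offset=5 (pos 0, char 'e'): match length 0
Longest match has length 3 at offset 2.
next_char = character at position 5 + 3 = 8 -> 'b'

Best match: offset=2, length=3 (matching 'bab' starting at position 3)
LZ77 triple: (2, 3, 'b')


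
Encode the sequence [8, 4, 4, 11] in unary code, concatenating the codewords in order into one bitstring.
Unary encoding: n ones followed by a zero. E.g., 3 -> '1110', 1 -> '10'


Encode each number as n ones followed by a terminating 0:
  8 -> 111111110 (9 bits)
  4 -> 11110 (5 bits)
  4 -> 11110 (5 bits)
  11 -> 111111111110 (12 bits)
Total length = 9 + 5 + 5 + 12 = 31 bits.

Unary([8, 4, 4, 11]) = 1111111101111011110111111111110 (31 bits)
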